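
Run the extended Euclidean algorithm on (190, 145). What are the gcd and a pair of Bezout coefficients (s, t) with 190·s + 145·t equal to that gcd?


Euclidean algorithm on (190, 145) — divide until remainder is 0:
  190 = 1 · 145 + 45
  145 = 3 · 45 + 10
  45 = 4 · 10 + 5
  10 = 2 · 5 + 0
gcd(190, 145) = 5.
Track Bezout coefficients alongside the remainders: start with r₀ = 190 = a·1 + b·0 (s = 1, t = 0) and r₁ = 145 = a·0 + b·1 (s = 0, t = 1); each new remainder r_{k+1} = r_{k-1} − q_k·r_k inherits s_{k+1} = s_{k-1} − q_k·s_k, t_{k+1} = t_{k-1} − q_k·t_k, so r_k = a·s_k + b·t_k at every step:
  q = 1: r = 45, s = 1 − 1·0 = 1, t = 0 − 1·1 = -1  (check: 190·1 + 145·(-1) = 45)
  q = 3: r = 10, s = 0 − 3·1 = -3, t = 1 − 3·(-1) = 4  (check: 190·(-3) + 145·4 = 10)
  q = 4: r = 5, s = 1 − 4·(-3) = 13, t = -1 − 4·4 = -17  (check: 190·13 + 145·(-17) = 5)
The row with r = 5 (the gcd) gives the Bezout coefficients s = 13, t = -17.
Result: 190 · (13) + 145 · (-17) = 5.

gcd(190, 145) = 5; s = 13, t = -17 (check: 190·13 + 145·(-17) = 5).


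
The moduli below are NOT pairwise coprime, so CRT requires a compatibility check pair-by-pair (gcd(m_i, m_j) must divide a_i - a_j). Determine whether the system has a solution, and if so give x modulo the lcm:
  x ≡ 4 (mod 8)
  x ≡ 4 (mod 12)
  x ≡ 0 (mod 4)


Moduli 8, 12, 4 are not pairwise coprime, so CRT works modulo lcm(m_i) when all pairwise compatibility conditions hold.
Pairwise compatibility: gcd(m_i, m_j) must divide a_i - a_j for every pair.
Merge one congruence at a time:
  Start: x ≡ 4 (mod 8).
  Combine with x ≡ 4 (mod 12): gcd(8, 12) = 4; 4 - 4 = 0, which IS divisible by 4, so compatible.
    Write x = 4 + 8·t and substitute into x ≡ 4 (mod 12): 8·t ≡ 4 − 4 = 0 (mod 12).
    Divide the congruence (and modulus) by g = 4: 2·t ≡ 0 (mod 3).
    The inverse of 2 mod 3 is 2 (since 2·2 = 4 = 1·3 + 1), so t ≡ 2·0 = 0 ≡ 0 (mod 3).
    Then x = 4 + 8·0 = 4, valid modulo lcm(8, 12) = 24: x ≡ 4 (mod 24).
  Combine with x ≡ 0 (mod 4): gcd(24, 4) = 4; 0 - 4 = -4, which IS divisible by 4, so compatible.
    Write x = 4 + 24·t and substitute into x ≡ 0 (mod 4): 24·t ≡ 0 − 4 = -4 (mod 4).
    Divide the congruence (and modulus) by g = 4: 6·t ≡ -1 (mod 1).
    Modulo 1 every t works; take t = 0.
    Then x = 4 + 24·0 = 4, valid modulo lcm(24, 4) = 24: x ≡ 4 (mod 24).
Verify: 4 mod 8 = 4, 4 mod 12 = 4, 4 mod 4 = 0.

x ≡ 4 (mod 24).


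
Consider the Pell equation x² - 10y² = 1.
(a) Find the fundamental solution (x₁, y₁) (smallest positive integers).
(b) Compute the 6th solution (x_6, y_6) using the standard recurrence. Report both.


Step 1: Find the fundamental solution (x₁, y₁) of x² - 10y² = 1.
  Expand √10 as a continued fraction. a₀ = ⌊√10⌋ = 3; iterate m_{k+1} = d_k·a_k − m_k, d_{k+1} = (10 − m_{k+1}²)/d_k, a_{k+1} = ⌊(a₀ + m_{k+1})/d_{k+1}⌋ (starting m₀ = 0, d₀ = 1), with convergents p_k = a_k·p_{k-1} + p_{k-2}, q_k = a_k·q_{k-1} + q_{k-2} (p₋₁ = 1, q₋₁ = 0):
  k = 0: a₀ = 3; p₀/q₀ = 3/1; p₀² − 10·q₀² = 9 − 10 = -1.
  k = 1: m = 3, d = 1, a = ⌊(3 + 3)/1⌋ = 6; p/q = (6·3 + 1)/(6·1 + 0) = 19/6; p² − 10·q² = 361 − 360 = 1.
  The first convergent with p² − 10·q² = 1 gives the fundamental solution (x₁, y₁) = (19, 6).
Step 2: Apply the recurrence (x_{n+1}, y_{n+1}) = (x₁x_n + 10y₁y_n, x₁y_n + y₁x_n) repeatedly.
  From (x_1, y_1) = (19, 6): x_2 = 19·19 + 10·6·6 = 721; y_2 = 19·6 + 6·19 = 228.
  From (x_2, y_2) = (721, 228): x_3 = 19·721 + 10·6·228 = 27379; y_3 = 19·228 + 6·721 = 8658.
  From (x_3, y_3) = (27379, 8658): x_4 = 19·27379 + 10·6·8658 = 1039681; y_4 = 19·8658 + 6·27379 = 328776.
  From (x_4, y_4) = (1039681, 328776): x_5 = 19·1039681 + 10·6·328776 = 39480499; y_5 = 19·328776 + 6·1039681 = 12484830.
  From (x_5, y_5) = (39480499, 12484830): x_6 = 19·39480499 + 10·6·12484830 = 1499219281; y_6 = 19·12484830 + 6·39480499 = 474094764.
Step 3: Verify x_6² - 10·y_6² = 2247658452522156961 - 2247658452522156960 = 1 (should be 1). ✓

(x_1, y_1) = (19, 6); (x_6, y_6) = (1499219281, 474094764).


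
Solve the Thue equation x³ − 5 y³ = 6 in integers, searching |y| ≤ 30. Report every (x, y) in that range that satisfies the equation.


The equation is x³ - 5y³ = 6. For fixed y, x³ = 5·y³ + 6, so a solution requires the RHS to be a perfect cube.
Strategy: iterate y from -30 to 30, compute RHS = 5·y³ + 6, and check whether it is a (positive or negative) perfect cube.
Check small values of y:
  y = 0: RHS = 6 is not a perfect cube.
  y = 1: RHS = 11 is not a perfect cube.
  y = -1: RHS = 1 = (1)³ ⇒ x = 1 works.
  y = 2: RHS = 46 is not a perfect cube.
  y = -2: RHS = -34 is not a perfect cube.
  y = 3: RHS = 141 is not a perfect cube.
  y = -3: RHS = -129 is not a perfect cube.
Continuing the search up to |y| = 30 finds no further solutions beyond those listed.
Collected solutions: (1, -1).

Solutions (with |y| ≤ 30): (1, -1).


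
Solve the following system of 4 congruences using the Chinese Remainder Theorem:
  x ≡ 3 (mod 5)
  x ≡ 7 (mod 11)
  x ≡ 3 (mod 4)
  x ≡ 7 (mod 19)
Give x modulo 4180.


Product of moduli M = 5 · 11 · 4 · 19 = 4180.
Merge one congruence at a time:
  Start: x ≡ 3 (mod 5).
  Combine with x ≡ 7 (mod 11); new modulus lcm = 55.
    Write x = 3 + 5·t and substitute into x ≡ 7 (mod 11): 5·t ≡ 7 − 3 = 4 (mod 11).
    The inverse of 5 mod 11 is 9 (since 5·9 = 45 = 4·11 + 1), so t ≡ 9·4 = 36 ≡ 3 (mod 11).
    Then x = 3 + 5·3 = 18, valid modulo lcm(5, 11) = 55: x ≡ 18 (mod 55).
  Combine with x ≡ 3 (mod 4); new modulus lcm = 220.
    Write x = 18 + 55·t and substitute into x ≡ 3 (mod 4): 55·t ≡ 3 − 18 = -15 (mod 4).
    Reduce coefficients mod 4: 3·t ≡ 1 (mod 4).
    The inverse of 3 mod 4 is 3 (since 3·3 = 9 = 2·4 + 1), so t ≡ 3·1 = 3 ≡ 3 (mod 4).
    Then x = 18 + 55·3 = 183, valid modulo lcm(55, 4) = 220: x ≡ 183 (mod 220).
  Combine with x ≡ 7 (mod 19); new modulus lcm = 4180.
    Write x = 183 + 220·t and substitute into x ≡ 7 (mod 19): 220·t ≡ 7 − 183 = -176 (mod 19).
    Reduce coefficients mod 19: 11·t ≡ 14 (mod 19).
    The inverse of 11 mod 19 is 7 (since 11·7 = 77 = 4·19 + 1), so t ≡ 7·14 = 98 ≡ 3 (mod 19).
    Then x = 183 + 220·3 = 843, valid modulo lcm(220, 19) = 4180: x ≡ 843 (mod 4180).
Verify against each original: 843 mod 5 = 3, 843 mod 11 = 7, 843 mod 4 = 3, 843 mod 19 = 7.

x ≡ 843 (mod 4180).


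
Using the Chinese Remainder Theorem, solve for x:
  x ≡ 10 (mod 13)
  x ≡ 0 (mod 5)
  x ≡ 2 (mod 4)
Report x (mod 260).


Moduli 13, 5, 4 are pairwise coprime; by CRT there is a unique solution modulo M = 13 · 5 · 4 = 260.
Solve pairwise, accumulating the modulus:
  Start with x ≡ 10 (mod 13).
  Combine with x ≡ 0 (mod 5): since gcd(13, 5) = 1, we get a unique residue mod 65.
    Write x = 10 + 13·t and substitute into x ≡ 0 (mod 5): 13·t ≡ 0 − 10 = -10 (mod 5).
    Reduce coefficients mod 5: 3·t ≡ 0 (mod 5).
    The inverse of 3 mod 5 is 2 (since 3·2 = 6 = 1·5 + 1), so t ≡ 2·0 = 0 ≡ 0 (mod 5).
    Then x = 10 + 13·0 = 10, valid modulo lcm(13, 5) = 65: x ≡ 10 (mod 65).
  Combine with x ≡ 2 (mod 4): since gcd(65, 4) = 1, we get a unique residue mod 260.
    Write x = 10 + 65·t and substitute into x ≡ 2 (mod 4): 65·t ≡ 2 − 10 = -8 (mod 4).
    Reduce coefficients mod 4: 1·t ≡ 0 (mod 4).
    So t ≡ 0 (mod 4).
    Then x = 10 + 65·0 = 10, valid modulo lcm(65, 4) = 260: x ≡ 10 (mod 260).
Verify: 10 mod 13 = 10 ✓, 10 mod 5 = 0 ✓, 10 mod 4 = 2 ✓.

x ≡ 10 (mod 260).


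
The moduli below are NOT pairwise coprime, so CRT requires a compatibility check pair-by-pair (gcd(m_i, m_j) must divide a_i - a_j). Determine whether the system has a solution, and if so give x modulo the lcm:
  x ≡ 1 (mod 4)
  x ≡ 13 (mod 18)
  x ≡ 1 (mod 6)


Moduli 4, 18, 6 are not pairwise coprime, so CRT works modulo lcm(m_i) when all pairwise compatibility conditions hold.
Pairwise compatibility: gcd(m_i, m_j) must divide a_i - a_j for every pair.
Merge one congruence at a time:
  Start: x ≡ 1 (mod 4).
  Combine with x ≡ 13 (mod 18): gcd(4, 18) = 2; 13 - 1 = 12, which IS divisible by 2, so compatible.
    Write x = 1 + 4·t and substitute into x ≡ 13 (mod 18): 4·t ≡ 13 − 1 = 12 (mod 18).
    Divide the congruence (and modulus) by g = 2: 2·t ≡ 6 (mod 9).
    The inverse of 2 mod 9 is 5 (since 2·5 = 10 = 1·9 + 1), so t ≡ 5·6 = 30 ≡ 3 (mod 9).
    Then x = 1 + 4·3 = 13, valid modulo lcm(4, 18) = 36: x ≡ 13 (mod 36).
  Combine with x ≡ 1 (mod 6): gcd(36, 6) = 6; 1 - 13 = -12, which IS divisible by 6, so compatible.
    Write x = 13 + 36·t and substitute into x ≡ 1 (mod 6): 36·t ≡ 1 − 13 = -12 (mod 6).
    Divide the congruence (and modulus) by g = 6: 6·t ≡ -2 (mod 1).
    Modulo 1 every t works; take t = 0.
    Then x = 13 + 36·0 = 13, valid modulo lcm(36, 6) = 36: x ≡ 13 (mod 36).
Verify: 13 mod 4 = 1, 13 mod 18 = 13, 13 mod 6 = 1.

x ≡ 13 (mod 36).


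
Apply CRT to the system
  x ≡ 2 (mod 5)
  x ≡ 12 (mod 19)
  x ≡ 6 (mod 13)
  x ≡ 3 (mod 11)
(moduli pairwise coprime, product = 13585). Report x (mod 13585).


Product of moduli M = 5 · 19 · 13 · 11 = 13585.
Merge one congruence at a time:
  Start: x ≡ 2 (mod 5).
  Combine with x ≡ 12 (mod 19); new modulus lcm = 95.
    Write x = 2 + 5·t and substitute into x ≡ 12 (mod 19): 5·t ≡ 12 − 2 = 10 (mod 19).
    The inverse of 5 mod 19 is 4 (since 5·4 = 20 = 1·19 + 1), so t ≡ 4·10 = 40 ≡ 2 (mod 19).
    Then x = 2 + 5·2 = 12, valid modulo lcm(5, 19) = 95: x ≡ 12 (mod 95).
  Combine with x ≡ 6 (mod 13); new modulus lcm = 1235.
    Write x = 12 + 95·t and substitute into x ≡ 6 (mod 13): 95·t ≡ 6 − 12 = -6 (mod 13).
    Reduce coefficients mod 13: 4·t ≡ 7 (mod 13).
    The inverse of 4 mod 13 is 10 (since 4·10 = 40 = 3·13 + 1), so t ≡ 10·7 = 70 ≡ 5 (mod 13).
    Then x = 12 + 95·5 = 487, valid modulo lcm(95, 13) = 1235: x ≡ 487 (mod 1235).
  Combine with x ≡ 3 (mod 11); new modulus lcm = 13585.
    Write x = 487 + 1235·t and substitute into x ≡ 3 (mod 11): 1235·t ≡ 3 − 487 = -484 (mod 11).
    Reduce coefficients mod 11: 3·t ≡ 0 (mod 11).
    The inverse of 3 mod 11 is 4 (since 3·4 = 12 = 1·11 + 1), so t ≡ 4·0 = 0 ≡ 0 (mod 11).
    Then x = 487 + 1235·0 = 487, valid modulo lcm(1235, 11) = 13585: x ≡ 487 (mod 13585).
Verify against each original: 487 mod 5 = 2, 487 mod 19 = 12, 487 mod 13 = 6, 487 mod 11 = 3.

x ≡ 487 (mod 13585).


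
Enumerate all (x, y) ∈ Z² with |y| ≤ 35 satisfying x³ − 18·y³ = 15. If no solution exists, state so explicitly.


The equation is x³ - 18y³ = 15. For fixed y, x³ = 18·y³ + 15, so a solution requires the RHS to be a perfect cube.
Strategy: iterate y from -35 to 35, compute RHS = 18·y³ + 15, and check whether it is a (positive or negative) perfect cube.
Check small values of y:
  y = 0: RHS = 15 is not a perfect cube.
  y = 1: RHS = 33 is not a perfect cube.
  y = -1: RHS = -3 is not a perfect cube.
  y = 2: RHS = 159 is not a perfect cube.
  y = -2: RHS = -129 is not a perfect cube.
  y = 3: RHS = 501 is not a perfect cube.
  y = -3: RHS = -471 is not a perfect cube.
Continuing the search up to |y| = 35 finds no solutions either.
No (x, y) in the scanned range satisfies the equation.

No integer solutions with |y| ≤ 35.


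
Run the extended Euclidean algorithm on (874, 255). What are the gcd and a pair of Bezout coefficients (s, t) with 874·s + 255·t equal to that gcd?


Euclidean algorithm on (874, 255) — divide until remainder is 0:
  874 = 3 · 255 + 109
  255 = 2 · 109 + 37
  109 = 2 · 37 + 35
  37 = 1 · 35 + 2
  35 = 17 · 2 + 1
  2 = 2 · 1 + 0
gcd(874, 255) = 1.
Track Bezout coefficients alongside the remainders: start with r₀ = 874 = a·1 + b·0 (s = 1, t = 0) and r₁ = 255 = a·0 + b·1 (s = 0, t = 1); each new remainder r_{k+1} = r_{k-1} − q_k·r_k inherits s_{k+1} = s_{k-1} − q_k·s_k, t_{k+1} = t_{k-1} − q_k·t_k, so r_k = a·s_k + b·t_k at every step:
  q = 3: r = 109, s = 1 − 3·0 = 1, t = 0 − 3·1 = -3  (check: 874·1 + 255·(-3) = 109)
  q = 2: r = 37, s = 0 − 2·1 = -2, t = 1 − 2·(-3) = 7  (check: 874·(-2) + 255·7 = 37)
  q = 2: r = 35, s = 1 − 2·(-2) = 5, t = -3 − 2·7 = -17  (check: 874·5 + 255·(-17) = 35)
  q = 1: r = 2, s = -2 − 1·5 = -7, t = 7 − 1·(-17) = 24  (check: 874·(-7) + 255·24 = 2)
  q = 17: r = 1, s = 5 − 17·(-7) = 124, t = -17 − 17·24 = -425  (check: 874·124 + 255·(-425) = 1)
The row with r = 1 (the gcd) gives the Bezout coefficients s = 124, t = -425.
Result: 874 · (124) + 255 · (-425) = 1.

gcd(874, 255) = 1; s = 124, t = -425 (check: 874·124 + 255·(-425) = 1).


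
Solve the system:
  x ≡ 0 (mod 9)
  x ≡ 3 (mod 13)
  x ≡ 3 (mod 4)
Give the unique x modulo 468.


Moduli 9, 13, 4 are pairwise coprime; by CRT there is a unique solution modulo M = 9 · 13 · 4 = 468.
Solve pairwise, accumulating the modulus:
  Start with x ≡ 0 (mod 9).
  Combine with x ≡ 3 (mod 13): since gcd(9, 13) = 1, we get a unique residue mod 117.
    Write x = 0 + 9·t and substitute into x ≡ 3 (mod 13): 9·t ≡ 3 − 0 = 3 (mod 13).
    The inverse of 9 mod 13 is 3 (since 9·3 = 27 = 2·13 + 1), so t ≡ 3·3 = 9 ≡ 9 (mod 13).
    Then x = 0 + 9·9 = 81, valid modulo lcm(9, 13) = 117: x ≡ 81 (mod 117).
  Combine with x ≡ 3 (mod 4): since gcd(117, 4) = 1, we get a unique residue mod 468.
    Write x = 81 + 117·t and substitute into x ≡ 3 (mod 4): 117·t ≡ 3 − 81 = -78 (mod 4).
    Reduce coefficients mod 4: 1·t ≡ 2 (mod 4).
    So t ≡ 2 (mod 4).
    Then x = 81 + 117·2 = 315, valid modulo lcm(117, 4) = 468: x ≡ 315 (mod 468).
Verify: 315 mod 9 = 0 ✓, 315 mod 13 = 3 ✓, 315 mod 4 = 3 ✓.

x ≡ 315 (mod 468).


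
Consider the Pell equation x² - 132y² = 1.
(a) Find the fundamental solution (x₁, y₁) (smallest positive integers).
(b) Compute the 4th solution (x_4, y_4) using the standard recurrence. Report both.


Step 1: Find the fundamental solution (x₁, y₁) of x² - 132y² = 1.
  Expand √132 as a continued fraction. a₀ = ⌊√132⌋ = 11; iterate m_{k+1} = d_k·a_k − m_k, d_{k+1} = (132 − m_{k+1}²)/d_k, a_{k+1} = ⌊(a₀ + m_{k+1})/d_{k+1}⌋ (starting m₀ = 0, d₀ = 1), with convergents p_k = a_k·p_{k-1} + p_{k-2}, q_k = a_k·q_{k-1} + q_{k-2} (p₋₁ = 1, q₋₁ = 0):
  k = 0: a₀ = 11; p₀/q₀ = 11/1; p₀² − 132·q₀² = 121 − 132 = -11.
  k = 1: m = 11, d = 11, a = ⌊(11 + 11)/11⌋ = 2; p/q = (2·11 + 1)/(2·1 + 0) = 23/2; p² − 132·q² = 529 − 528 = 1.
  The first convergent with p² − 132·q² = 1 gives the fundamental solution (x₁, y₁) = (23, 2).
Step 2: Apply the recurrence (x_{n+1}, y_{n+1}) = (x₁x_n + 132y₁y_n, x₁y_n + y₁x_n) repeatedly.
  From (x_1, y_1) = (23, 2): x_2 = 23·23 + 132·2·2 = 1057; y_2 = 23·2 + 2·23 = 92.
  From (x_2, y_2) = (1057, 92): x_3 = 23·1057 + 132·2·92 = 48599; y_3 = 23·92 + 2·1057 = 4230.
  From (x_3, y_3) = (48599, 4230): x_4 = 23·48599 + 132·2·4230 = 2234497; y_4 = 23·4230 + 2·48599 = 194488.
Step 3: Verify x_4² - 132·y_4² = 4992976843009 - 4992976843008 = 1 (should be 1). ✓

(x_1, y_1) = (23, 2); (x_4, y_4) = (2234497, 194488).


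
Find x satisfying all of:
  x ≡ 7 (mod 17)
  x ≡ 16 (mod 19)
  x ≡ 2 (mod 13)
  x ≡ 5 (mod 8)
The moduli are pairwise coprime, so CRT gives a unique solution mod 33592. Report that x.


Product of moduli M = 17 · 19 · 13 · 8 = 33592.
Merge one congruence at a time:
  Start: x ≡ 7 (mod 17).
  Combine with x ≡ 16 (mod 19); new modulus lcm = 323.
    Write x = 7 + 17·t and substitute into x ≡ 16 (mod 19): 17·t ≡ 16 − 7 = 9 (mod 19).
    The inverse of 17 mod 19 is 9 (since 17·9 = 153 = 8·19 + 1), so t ≡ 9·9 = 81 ≡ 5 (mod 19).
    Then x = 7 + 17·5 = 92, valid modulo lcm(17, 19) = 323: x ≡ 92 (mod 323).
  Combine with x ≡ 2 (mod 13); new modulus lcm = 4199.
    Write x = 92 + 323·t and substitute into x ≡ 2 (mod 13): 323·t ≡ 2 − 92 = -90 (mod 13).
    Reduce coefficients mod 13: 11·t ≡ 1 (mod 13).
    The inverse of 11 mod 13 is 6 (since 11·6 = 66 = 5·13 + 1), so t ≡ 6·1 = 6 ≡ 6 (mod 13).
    Then x = 92 + 323·6 = 2030, valid modulo lcm(323, 13) = 4199: x ≡ 2030 (mod 4199).
  Combine with x ≡ 5 (mod 8); new modulus lcm = 33592.
    Write x = 2030 + 4199·t and substitute into x ≡ 5 (mod 8): 4199·t ≡ 5 − 2030 = -2025 (mod 8).
    Reduce coefficients mod 8: 7·t ≡ 7 (mod 8).
    The inverse of 7 mod 8 is 7 (since 7·7 = 49 = 6·8 + 1), so t ≡ 7·7 = 49 ≡ 1 (mod 8).
    Then x = 2030 + 4199·1 = 6229, valid modulo lcm(4199, 8) = 33592: x ≡ 6229 (mod 33592).
Verify against each original: 6229 mod 17 = 7, 6229 mod 19 = 16, 6229 mod 13 = 2, 6229 mod 8 = 5.

x ≡ 6229 (mod 33592).


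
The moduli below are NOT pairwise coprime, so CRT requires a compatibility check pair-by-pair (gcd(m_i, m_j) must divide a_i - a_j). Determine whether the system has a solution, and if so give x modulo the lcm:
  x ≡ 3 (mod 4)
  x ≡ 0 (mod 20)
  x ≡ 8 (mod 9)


Moduli 4, 20, 9 are not pairwise coprime, so CRT works modulo lcm(m_i) when all pairwise compatibility conditions hold.
Pairwise compatibility: gcd(m_i, m_j) must divide a_i - a_j for every pair.
Merge one congruence at a time:
  Start: x ≡ 3 (mod 4).
  Combine with x ≡ 0 (mod 20): gcd(4, 20) = 4, and 0 - 3 = -3 is NOT divisible by 4.
    ⇒ system is inconsistent (no integer solution).

No solution (the system is inconsistent).


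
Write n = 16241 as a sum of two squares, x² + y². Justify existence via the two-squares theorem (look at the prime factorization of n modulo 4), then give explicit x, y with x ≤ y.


Step 1: Factor n = 16241 = 109 · 149.
Step 2: Check the mod-4 condition on each prime factor: 109 ≡ 1 (mod 4), exponent 1; 149 ≡ 1 (mod 4), exponent 1.
All primes ≡ 3 (mod 4) appear to even exponent (or don't appear), so by the two-squares theorem n IS expressible as a sum of two squares.
Step 3: Build a representation. Here n = 109 · 149 is a product of primes ≡ 1 (mod 4). Each prime p ≡ 1 (mod 4) is itself a sum of two squares; find a² by testing p − a² for a perfect square:
  109: 109 − 1² = 108, 109 − 2² = 105, 109 − 3² = 100 = 10² ⇒ 109 = 3² + 10².
  149: 149 − 1² = 148, 149 − 2² = 145, 149 − 3² = 140, 149 − 4² = 133, 149 − 5² = 124, 149 − 6² = 113, 149 − 7² = 100 = 10² ⇒ 149 = 7² + 10².
  Combine using the Brahmagupta–Fibonacci identity (a² + b²)(c² + d²) = (ac − bd)² + (ad + bc)² = (ac + bd)² + (ad − bc)²:
  109 · 149 = 16241: from (3² + 10²)(7² + 10²), take (3·7 − 10·10, 3·10 + 10·7) = (21 − 100, 30 + 70) = (-79, 100); dropping signs (only squares matter) gives (79, 100); check 79² + 100² = 6241 + 10000 = 16241 ✓.
Step 4: Order so x ≤ y and verify: 79² + 100² = 6241 + 10000 = 16241 = n. ✓

n = 16241 = 79² + 100² (one valid representation with x ≤ y).


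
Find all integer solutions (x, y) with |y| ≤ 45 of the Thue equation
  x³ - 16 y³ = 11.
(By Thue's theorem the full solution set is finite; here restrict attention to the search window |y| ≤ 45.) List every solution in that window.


The equation is x³ - 16y³ = 11. For fixed y, x³ = 16·y³ + 11, so a solution requires the RHS to be a perfect cube.
Strategy: iterate y from -45 to 45, compute RHS = 16·y³ + 11, and check whether it is a (positive or negative) perfect cube.
Check small values of y:
  y = 0: RHS = 11 is not a perfect cube.
  y = 1: RHS = 27 = (3)³ ⇒ x = 3 works.
  y = -1: RHS = -5 is not a perfect cube.
  y = 2: RHS = 139 is not a perfect cube.
  y = -2: RHS = -117 is not a perfect cube.
  y = 3: RHS = 443 is not a perfect cube.
  y = -3: RHS = -421 is not a perfect cube.
Continuing the search up to |y| = 45 finds no further solutions beyond those listed.
Collected solutions: (3, 1).

Solutions (with |y| ≤ 45): (3, 1).


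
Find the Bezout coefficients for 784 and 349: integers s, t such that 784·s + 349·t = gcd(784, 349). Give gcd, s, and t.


Euclidean algorithm on (784, 349) — divide until remainder is 0:
  784 = 2 · 349 + 86
  349 = 4 · 86 + 5
  86 = 17 · 5 + 1
  5 = 5 · 1 + 0
gcd(784, 349) = 1.
Track Bezout coefficients alongside the remainders: start with r₀ = 784 = a·1 + b·0 (s = 1, t = 0) and r₁ = 349 = a·0 + b·1 (s = 0, t = 1); each new remainder r_{k+1} = r_{k-1} − q_k·r_k inherits s_{k+1} = s_{k-1} − q_k·s_k, t_{k+1} = t_{k-1} − q_k·t_k, so r_k = a·s_k + b·t_k at every step:
  q = 2: r = 86, s = 1 − 2·0 = 1, t = 0 − 2·1 = -2  (check: 784·1 + 349·(-2) = 86)
  q = 4: r = 5, s = 0 − 4·1 = -4, t = 1 − 4·(-2) = 9  (check: 784·(-4) + 349·9 = 5)
  q = 17: r = 1, s = 1 − 17·(-4) = 69, t = -2 − 17·9 = -155  (check: 784·69 + 349·(-155) = 1)
The row with r = 1 (the gcd) gives the Bezout coefficients s = 69, t = -155.
Result: 784 · (69) + 349 · (-155) = 1.

gcd(784, 349) = 1; s = 69, t = -155 (check: 784·69 + 349·(-155) = 1).


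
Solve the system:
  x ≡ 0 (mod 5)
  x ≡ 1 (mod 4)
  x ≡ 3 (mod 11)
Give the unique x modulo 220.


Moduli 5, 4, 11 are pairwise coprime; by CRT there is a unique solution modulo M = 5 · 4 · 11 = 220.
Solve pairwise, accumulating the modulus:
  Start with x ≡ 0 (mod 5).
  Combine with x ≡ 1 (mod 4): since gcd(5, 4) = 1, we get a unique residue mod 20.
    Write x = 0 + 5·t and substitute into x ≡ 1 (mod 4): 5·t ≡ 1 − 0 = 1 (mod 4).
    Reduce coefficients mod 4: 1·t ≡ 1 (mod 4).
    So t ≡ 1 (mod 4).
    Then x = 0 + 5·1 = 5, valid modulo lcm(5, 4) = 20: x ≡ 5 (mod 20).
  Combine with x ≡ 3 (mod 11): since gcd(20, 11) = 1, we get a unique residue mod 220.
    Write x = 5 + 20·t and substitute into x ≡ 3 (mod 11): 20·t ≡ 3 − 5 = -2 (mod 11).
    Reduce coefficients mod 11: 9·t ≡ 9 (mod 11).
    The inverse of 9 mod 11 is 5 (since 9·5 = 45 = 4·11 + 1), so t ≡ 5·9 = 45 ≡ 1 (mod 11).
    Then x = 5 + 20·1 = 25, valid modulo lcm(20, 11) = 220: x ≡ 25 (mod 220).
Verify: 25 mod 5 = 0 ✓, 25 mod 4 = 1 ✓, 25 mod 11 = 3 ✓.

x ≡ 25 (mod 220).


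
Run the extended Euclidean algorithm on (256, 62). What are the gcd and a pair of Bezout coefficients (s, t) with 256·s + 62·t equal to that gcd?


Euclidean algorithm on (256, 62) — divide until remainder is 0:
  256 = 4 · 62 + 8
  62 = 7 · 8 + 6
  8 = 1 · 6 + 2
  6 = 3 · 2 + 0
gcd(256, 62) = 2.
Track Bezout coefficients alongside the remainders: start with r₀ = 256 = a·1 + b·0 (s = 1, t = 0) and r₁ = 62 = a·0 + b·1 (s = 0, t = 1); each new remainder r_{k+1} = r_{k-1} − q_k·r_k inherits s_{k+1} = s_{k-1} − q_k·s_k, t_{k+1} = t_{k-1} − q_k·t_k, so r_k = a·s_k + b·t_k at every step:
  q = 4: r = 8, s = 1 − 4·0 = 1, t = 0 − 4·1 = -4  (check: 256·1 + 62·(-4) = 8)
  q = 7: r = 6, s = 0 − 7·1 = -7, t = 1 − 7·(-4) = 29  (check: 256·(-7) + 62·29 = 6)
  q = 1: r = 2, s = 1 − 1·(-7) = 8, t = -4 − 1·29 = -33  (check: 256·8 + 62·(-33) = 2)
The row with r = 2 (the gcd) gives the Bezout coefficients s = 8, t = -33.
Result: 256 · (8) + 62 · (-33) = 2.

gcd(256, 62) = 2; s = 8, t = -33 (check: 256·8 + 62·(-33) = 2).


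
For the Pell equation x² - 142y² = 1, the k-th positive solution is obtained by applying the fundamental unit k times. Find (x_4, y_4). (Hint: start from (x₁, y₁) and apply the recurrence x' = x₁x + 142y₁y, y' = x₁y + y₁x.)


Step 1: Find the fundamental solution (x₁, y₁) of x² - 142y² = 1.
  Expand √142 as a continued fraction. a₀ = ⌊√142⌋ = 11; iterate m_{k+1} = d_k·a_k − m_k, d_{k+1} = (142 − m_{k+1}²)/d_k, a_{k+1} = ⌊(a₀ + m_{k+1})/d_{k+1}⌋ (starting m₀ = 0, d₀ = 1), with convergents p_k = a_k·p_{k-1} + p_{k-2}, q_k = a_k·q_{k-1} + q_{k-2} (p₋₁ = 1, q₋₁ = 0):
  k = 0: a₀ = 11; p₀/q₀ = 11/1; p₀² − 142·q₀² = 121 − 142 = -21.
  k = 1: m = 11, d = 21, a = ⌊(11 + 11)/21⌋ = 1; p/q = (1·11 + 1)/(1·1 + 0) = 12/1; p² − 142·q² = 144 − 142 = 2.
  k = 2: m = 10, d = 2, a = ⌊(11 + 10)/2⌋ = 10; p/q = (10·12 + 11)/(10·1 + 1) = 131/11; p² − 142·q² = 17161 − 17182 = -21.
  k = 3: m = 10, d = 21, a = ⌊(11 + 10)/21⌋ = 1; p/q = (1·131 + 12)/(1·11 + 1) = 143/12; p² − 142·q² = 20449 − 20448 = 1.
  The first convergent with p² − 142·q² = 1 gives the fundamental solution (x₁, y₁) = (143, 12).
Step 2: Apply the recurrence (x_{n+1}, y_{n+1}) = (x₁x_n + 142y₁y_n, x₁y_n + y₁x_n) repeatedly.
  From (x_1, y_1) = (143, 12): x_2 = 143·143 + 142·12·12 = 40897; y_2 = 143·12 + 12·143 = 3432.
  From (x_2, y_2) = (40897, 3432): x_3 = 143·40897 + 142·12·3432 = 11696399; y_3 = 143·3432 + 12·40897 = 981540.
  From (x_3, y_3) = (11696399, 981540): x_4 = 143·11696399 + 142·12·981540 = 3345129217; y_4 = 143·981540 + 12·11696399 = 280717008.
Step 3: Verify x_4² - 142·y_4² = 11189889478427033089 - 11189889478427033088 = 1 (should be 1). ✓

(x_1, y_1) = (143, 12); (x_4, y_4) = (3345129217, 280717008).


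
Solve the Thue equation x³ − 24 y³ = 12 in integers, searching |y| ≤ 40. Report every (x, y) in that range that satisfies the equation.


The equation is x³ - 24y³ = 12. For fixed y, x³ = 24·y³ + 12, so a solution requires the RHS to be a perfect cube.
Strategy: iterate y from -40 to 40, compute RHS = 24·y³ + 12, and check whether it is a (positive or negative) perfect cube.
Check small values of y:
  y = 0: RHS = 12 is not a perfect cube.
  y = 1: RHS = 36 is not a perfect cube.
  y = -1: RHS = -12 is not a perfect cube.
  y = 2: RHS = 204 is not a perfect cube.
  y = -2: RHS = -180 is not a perfect cube.
  y = 3: RHS = 660 is not a perfect cube.
  y = -3: RHS = -636 is not a perfect cube.
Continuing the search up to |y| = 40 finds no solutions either.
No (x, y) in the scanned range satisfies the equation.

No integer solutions with |y| ≤ 40.


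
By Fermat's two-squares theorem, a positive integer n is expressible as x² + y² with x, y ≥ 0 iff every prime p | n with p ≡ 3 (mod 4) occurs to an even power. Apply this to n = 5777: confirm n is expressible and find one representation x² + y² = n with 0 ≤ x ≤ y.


Step 1: Factor n = 5777 = 53 · 109.
Step 2: Check the mod-4 condition on each prime factor: 53 ≡ 1 (mod 4), exponent 1; 109 ≡ 1 (mod 4), exponent 1.
All primes ≡ 3 (mod 4) appear to even exponent (or don't appear), so by the two-squares theorem n IS expressible as a sum of two squares.
Step 3: Build a representation. Here n = 53 · 109 is a product of primes ≡ 1 (mod 4). Each prime p ≡ 1 (mod 4) is itself a sum of two squares; find a² by testing p − a² for a perfect square:
  53: 53 − 1² = 52, 53 − 2² = 49 = 7² ⇒ 53 = 2² + 7².
  109: 109 − 1² = 108, 109 − 2² = 105, 109 − 3² = 100 = 10² ⇒ 109 = 3² + 10².
  Combine using the Brahmagupta–Fibonacci identity (a² + b²)(c² + d²) = (ac − bd)² + (ad + bc)² = (ac + bd)² + (ad − bc)²:
  53 · 109 = 5777: from (2² + 7²)(3² + 10²), take (2·3 − 7·10, 2·10 + 7·3) = (6 − 70, 20 + 21) = (-64, 41); dropping signs (only squares matter) gives (64, 41); check 64² + 41² = 4096 + 1681 = 5777 ✓.
Step 4: Order so x ≤ y and verify: 41² + 64² = 1681 + 4096 = 5777 = n. ✓

n = 5777 = 41² + 64² (one valid representation with x ≤ y).


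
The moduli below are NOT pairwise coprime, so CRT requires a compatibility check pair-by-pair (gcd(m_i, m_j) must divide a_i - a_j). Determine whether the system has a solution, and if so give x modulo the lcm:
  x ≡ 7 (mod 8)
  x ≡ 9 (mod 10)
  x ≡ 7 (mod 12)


Moduli 8, 10, 12 are not pairwise coprime, so CRT works modulo lcm(m_i) when all pairwise compatibility conditions hold.
Pairwise compatibility: gcd(m_i, m_j) must divide a_i - a_j for every pair.
Merge one congruence at a time:
  Start: x ≡ 7 (mod 8).
  Combine with x ≡ 9 (mod 10): gcd(8, 10) = 2; 9 - 7 = 2, which IS divisible by 2, so compatible.
    Write x = 7 + 8·t and substitute into x ≡ 9 (mod 10): 8·t ≡ 9 − 7 = 2 (mod 10).
    Divide the congruence (and modulus) by g = 2: 4·t ≡ 1 (mod 5).
    The inverse of 4 mod 5 is 4 (since 4·4 = 16 = 3·5 + 1), so t ≡ 4·1 = 4 ≡ 4 (mod 5).
    Then x = 7 + 8·4 = 39, valid modulo lcm(8, 10) = 40: x ≡ 39 (mod 40).
  Combine with x ≡ 7 (mod 12): gcd(40, 12) = 4; 7 - 39 = -32, which IS divisible by 4, so compatible.
    Write x = 39 + 40·t and substitute into x ≡ 7 (mod 12): 40·t ≡ 7 − 39 = -32 (mod 12).
    Divide the congruence (and modulus) by g = 4: 10·t ≡ -8 (mod 3).
    Reduce coefficients mod 3: 1·t ≡ 1 (mod 3).
    So t ≡ 1 (mod 3).
    Then x = 39 + 40·1 = 79, valid modulo lcm(40, 12) = 120: x ≡ 79 (mod 120).
Verify: 79 mod 8 = 7, 79 mod 10 = 9, 79 mod 12 = 7.

x ≡ 79 (mod 120).


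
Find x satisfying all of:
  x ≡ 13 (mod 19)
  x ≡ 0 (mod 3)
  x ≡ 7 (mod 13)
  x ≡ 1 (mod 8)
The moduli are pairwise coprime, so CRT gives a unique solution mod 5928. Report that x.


Product of moduli M = 19 · 3 · 13 · 8 = 5928.
Merge one congruence at a time:
  Start: x ≡ 13 (mod 19).
  Combine with x ≡ 0 (mod 3); new modulus lcm = 57.
    Write x = 13 + 19·t and substitute into x ≡ 0 (mod 3): 19·t ≡ 0 − 13 = -13 (mod 3).
    Reduce coefficients mod 3: 1·t ≡ 2 (mod 3).
    So t ≡ 2 (mod 3).
    Then x = 13 + 19·2 = 51, valid modulo lcm(19, 3) = 57: x ≡ 51 (mod 57).
  Combine with x ≡ 7 (mod 13); new modulus lcm = 741.
    Write x = 51 + 57·t and substitute into x ≡ 7 (mod 13): 57·t ≡ 7 − 51 = -44 (mod 13).
    Reduce coefficients mod 13: 5·t ≡ 8 (mod 13).
    The inverse of 5 mod 13 is 8 (since 5·8 = 40 = 3·13 + 1), so t ≡ 8·8 = 64 ≡ 12 (mod 13).
    Then x = 51 + 57·12 = 735, valid modulo lcm(57, 13) = 741: x ≡ 735 (mod 741).
  Combine with x ≡ 1 (mod 8); new modulus lcm = 5928.
    Write x = 735 + 741·t and substitute into x ≡ 1 (mod 8): 741·t ≡ 1 − 735 = -734 (mod 8).
    Reduce coefficients mod 8: 5·t ≡ 2 (mod 8).
    The inverse of 5 mod 8 is 5 (since 5·5 = 25 = 3·8 + 1), so t ≡ 5·2 = 10 ≡ 2 (mod 8).
    Then x = 735 + 741·2 = 2217, valid modulo lcm(741, 8) = 5928: x ≡ 2217 (mod 5928).
Verify against each original: 2217 mod 19 = 13, 2217 mod 3 = 0, 2217 mod 13 = 7, 2217 mod 8 = 1.

x ≡ 2217 (mod 5928).


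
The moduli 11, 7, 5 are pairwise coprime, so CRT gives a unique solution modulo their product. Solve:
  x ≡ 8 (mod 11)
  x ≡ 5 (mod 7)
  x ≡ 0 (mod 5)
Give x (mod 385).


Moduli 11, 7, 5 are pairwise coprime; by CRT there is a unique solution modulo M = 11 · 7 · 5 = 385.
Solve pairwise, accumulating the modulus:
  Start with x ≡ 8 (mod 11).
  Combine with x ≡ 5 (mod 7): since gcd(11, 7) = 1, we get a unique residue mod 77.
    Write x = 8 + 11·t and substitute into x ≡ 5 (mod 7): 11·t ≡ 5 − 8 = -3 (mod 7).
    Reduce coefficients mod 7: 4·t ≡ 4 (mod 7).
    The inverse of 4 mod 7 is 2 (since 4·2 = 8 = 1·7 + 1), so t ≡ 2·4 = 8 ≡ 1 (mod 7).
    Then x = 8 + 11·1 = 19, valid modulo lcm(11, 7) = 77: x ≡ 19 (mod 77).
  Combine with x ≡ 0 (mod 5): since gcd(77, 5) = 1, we get a unique residue mod 385.
    Write x = 19 + 77·t and substitute into x ≡ 0 (mod 5): 77·t ≡ 0 − 19 = -19 (mod 5).
    Reduce coefficients mod 5: 2·t ≡ 1 (mod 5).
    The inverse of 2 mod 5 is 3 (since 2·3 = 6 = 1·5 + 1), so t ≡ 3·1 = 3 ≡ 3 (mod 5).
    Then x = 19 + 77·3 = 250, valid modulo lcm(77, 5) = 385: x ≡ 250 (mod 385).
Verify: 250 mod 11 = 8 ✓, 250 mod 7 = 5 ✓, 250 mod 5 = 0 ✓.

x ≡ 250 (mod 385).


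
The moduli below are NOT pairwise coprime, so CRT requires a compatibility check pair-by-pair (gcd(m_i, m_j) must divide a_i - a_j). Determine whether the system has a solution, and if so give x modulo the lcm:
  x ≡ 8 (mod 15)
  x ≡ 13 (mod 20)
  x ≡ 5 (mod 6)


Moduli 15, 20, 6 are not pairwise coprime, so CRT works modulo lcm(m_i) when all pairwise compatibility conditions hold.
Pairwise compatibility: gcd(m_i, m_j) must divide a_i - a_j for every pair.
Merge one congruence at a time:
  Start: x ≡ 8 (mod 15).
  Combine with x ≡ 13 (mod 20): gcd(15, 20) = 5; 13 - 8 = 5, which IS divisible by 5, so compatible.
    Write x = 8 + 15·t and substitute into x ≡ 13 (mod 20): 15·t ≡ 13 − 8 = 5 (mod 20).
    Divide the congruence (and modulus) by g = 5: 3·t ≡ 1 (mod 4).
    The inverse of 3 mod 4 is 3 (since 3·3 = 9 = 2·4 + 1), so t ≡ 3·1 = 3 ≡ 3 (mod 4).
    Then x = 8 + 15·3 = 53, valid modulo lcm(15, 20) = 60: x ≡ 53 (mod 60).
  Combine with x ≡ 5 (mod 6): gcd(60, 6) = 6; 5 - 53 = -48, which IS divisible by 6, so compatible.
    Write x = 53 + 60·t and substitute into x ≡ 5 (mod 6): 60·t ≡ 5 − 53 = -48 (mod 6).
    Divide the congruence (and modulus) by g = 6: 10·t ≡ -8 (mod 1).
    Modulo 1 every t works; take t = 0.
    Then x = 53 + 60·0 = 53, valid modulo lcm(60, 6) = 60: x ≡ 53 (mod 60).
Verify: 53 mod 15 = 8, 53 mod 20 = 13, 53 mod 6 = 5.

x ≡ 53 (mod 60).


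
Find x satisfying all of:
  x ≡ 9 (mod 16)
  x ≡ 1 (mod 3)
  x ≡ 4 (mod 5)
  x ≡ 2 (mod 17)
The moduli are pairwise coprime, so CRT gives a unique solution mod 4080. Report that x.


Product of moduli M = 16 · 3 · 5 · 17 = 4080.
Merge one congruence at a time:
  Start: x ≡ 9 (mod 16).
  Combine with x ≡ 1 (mod 3); new modulus lcm = 48.
    Write x = 9 + 16·t and substitute into x ≡ 1 (mod 3): 16·t ≡ 1 − 9 = -8 (mod 3).
    Reduce coefficients mod 3: 1·t ≡ 1 (mod 3).
    So t ≡ 1 (mod 3).
    Then x = 9 + 16·1 = 25, valid modulo lcm(16, 3) = 48: x ≡ 25 (mod 48).
  Combine with x ≡ 4 (mod 5); new modulus lcm = 240.
    Write x = 25 + 48·t and substitute into x ≡ 4 (mod 5): 48·t ≡ 4 − 25 = -21 (mod 5).
    Reduce coefficients mod 5: 3·t ≡ 4 (mod 5).
    The inverse of 3 mod 5 is 2 (since 3·2 = 6 = 1·5 + 1), so t ≡ 2·4 = 8 ≡ 3 (mod 5).
    Then x = 25 + 48·3 = 169, valid modulo lcm(48, 5) = 240: x ≡ 169 (mod 240).
  Combine with x ≡ 2 (mod 17); new modulus lcm = 4080.
    Write x = 169 + 240·t and substitute into x ≡ 2 (mod 17): 240·t ≡ 2 − 169 = -167 (mod 17).
    Reduce coefficients mod 17: 2·t ≡ 3 (mod 17).
    The inverse of 2 mod 17 is 9 (since 2·9 = 18 = 1·17 + 1), so t ≡ 9·3 = 27 ≡ 10 (mod 17).
    Then x = 169 + 240·10 = 2569, valid modulo lcm(240, 17) = 4080: x ≡ 2569 (mod 4080).
Verify against each original: 2569 mod 16 = 9, 2569 mod 3 = 1, 2569 mod 5 = 4, 2569 mod 17 = 2.

x ≡ 2569 (mod 4080).


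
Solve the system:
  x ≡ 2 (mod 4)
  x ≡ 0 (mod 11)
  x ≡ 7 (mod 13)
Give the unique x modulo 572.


Moduli 4, 11, 13 are pairwise coprime; by CRT there is a unique solution modulo M = 4 · 11 · 13 = 572.
Solve pairwise, accumulating the modulus:
  Start with x ≡ 2 (mod 4).
  Combine with x ≡ 0 (mod 11): since gcd(4, 11) = 1, we get a unique residue mod 44.
    Write x = 2 + 4·t and substitute into x ≡ 0 (mod 11): 4·t ≡ 0 − 2 = -2 (mod 11).
    Reduce coefficients mod 11: 4·t ≡ 9 (mod 11).
    The inverse of 4 mod 11 is 3 (since 4·3 = 12 = 1·11 + 1), so t ≡ 3·9 = 27 ≡ 5 (mod 11).
    Then x = 2 + 4·5 = 22, valid modulo lcm(4, 11) = 44: x ≡ 22 (mod 44).
  Combine with x ≡ 7 (mod 13): since gcd(44, 13) = 1, we get a unique residue mod 572.
    Write x = 22 + 44·t and substitute into x ≡ 7 (mod 13): 44·t ≡ 7 − 22 = -15 (mod 13).
    Reduce coefficients mod 13: 5·t ≡ 11 (mod 13).
    The inverse of 5 mod 13 is 8 (since 5·8 = 40 = 3·13 + 1), so t ≡ 8·11 = 88 ≡ 10 (mod 13).
    Then x = 22 + 44·10 = 462, valid modulo lcm(44, 13) = 572: x ≡ 462 (mod 572).
Verify: 462 mod 4 = 2 ✓, 462 mod 11 = 0 ✓, 462 mod 13 = 7 ✓.

x ≡ 462 (mod 572).


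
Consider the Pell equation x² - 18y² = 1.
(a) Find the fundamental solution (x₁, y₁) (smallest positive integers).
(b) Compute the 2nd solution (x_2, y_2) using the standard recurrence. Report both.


Step 1: Find the fundamental solution (x₁, y₁) of x² - 18y² = 1.
  Expand √18 as a continued fraction. a₀ = ⌊√18⌋ = 4; iterate m_{k+1} = d_k·a_k − m_k, d_{k+1} = (18 − m_{k+1}²)/d_k, a_{k+1} = ⌊(a₀ + m_{k+1})/d_{k+1}⌋ (starting m₀ = 0, d₀ = 1), with convergents p_k = a_k·p_{k-1} + p_{k-2}, q_k = a_k·q_{k-1} + q_{k-2} (p₋₁ = 1, q₋₁ = 0):
  k = 0: a₀ = 4; p₀/q₀ = 4/1; p₀² − 18·q₀² = 16 − 18 = -2.
  k = 1: m = 4, d = 2, a = ⌊(4 + 4)/2⌋ = 4; p/q = (4·4 + 1)/(4·1 + 0) = 17/4; p² − 18·q² = 289 − 288 = 1.
  The first convergent with p² − 18·q² = 1 gives the fundamental solution (x₁, y₁) = (17, 4).
Step 2: Apply the recurrence (x_{n+1}, y_{n+1}) = (x₁x_n + 18y₁y_n, x₁y_n + y₁x_n) repeatedly.
  From (x_1, y_1) = (17, 4): x_2 = 17·17 + 18·4·4 = 577; y_2 = 17·4 + 4·17 = 136.
Step 3: Verify x_2² - 18·y_2² = 332929 - 332928 = 1 (should be 1). ✓

(x_1, y_1) = (17, 4); (x_2, y_2) = (577, 136).


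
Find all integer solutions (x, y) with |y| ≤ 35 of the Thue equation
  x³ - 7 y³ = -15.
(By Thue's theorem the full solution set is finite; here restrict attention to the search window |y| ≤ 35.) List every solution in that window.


The equation is x³ - 7y³ = -15. For fixed y, x³ = 7·y³ − 15, so a solution requires the RHS to be a perfect cube.
Strategy: iterate y from -35 to 35, compute RHS = 7·y³ − 15, and check whether it is a (positive or negative) perfect cube.
Check small values of y:
  y = 0: RHS = -15 is not a perfect cube.
  y = 1: RHS = -8 = (-2)³ ⇒ x = -2 works.
  y = -1: RHS = -22 is not a perfect cube.
  y = 2: RHS = 41 is not a perfect cube.
  y = -2: RHS = -71 is not a perfect cube.
  y = 3: RHS = 174 is not a perfect cube.
  y = -3: RHS = -204 is not a perfect cube.
Continuing, at y = -23: RHS = -85184 = (-44)³ ⇒ x = -44 works.
Searching the remaining y in |y| ≤ 35 finds no further solutions.
Collected solutions: (-2, 1), (-44, -23).

Solutions (with |y| ≤ 35): (-2, 1), (-44, -23).


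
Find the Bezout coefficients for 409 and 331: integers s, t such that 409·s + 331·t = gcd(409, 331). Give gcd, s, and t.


Euclidean algorithm on (409, 331) — divide until remainder is 0:
  409 = 1 · 331 + 78
  331 = 4 · 78 + 19
  78 = 4 · 19 + 2
  19 = 9 · 2 + 1
  2 = 2 · 1 + 0
gcd(409, 331) = 1.
Track Bezout coefficients alongside the remainders: start with r₀ = 409 = a·1 + b·0 (s = 1, t = 0) and r₁ = 331 = a·0 + b·1 (s = 0, t = 1); each new remainder r_{k+1} = r_{k-1} − q_k·r_k inherits s_{k+1} = s_{k-1} − q_k·s_k, t_{k+1} = t_{k-1} − q_k·t_k, so r_k = a·s_k + b·t_k at every step:
  q = 1: r = 78, s = 1 − 1·0 = 1, t = 0 − 1·1 = -1  (check: 409·1 + 331·(-1) = 78)
  q = 4: r = 19, s = 0 − 4·1 = -4, t = 1 − 4·(-1) = 5  (check: 409·(-4) + 331·5 = 19)
  q = 4: r = 2, s = 1 − 4·(-4) = 17, t = -1 − 4·5 = -21  (check: 409·17 + 331·(-21) = 2)
  q = 9: r = 1, s = -4 − 9·17 = -157, t = 5 − 9·(-21) = 194  (check: 409·(-157) + 331·194 = 1)
The row with r = 1 (the gcd) gives the Bezout coefficients s = -157, t = 194.
Result: 409 · (-157) + 331 · (194) = 1.

gcd(409, 331) = 1; s = -157, t = 194 (check: 409·(-157) + 331·194 = 1).


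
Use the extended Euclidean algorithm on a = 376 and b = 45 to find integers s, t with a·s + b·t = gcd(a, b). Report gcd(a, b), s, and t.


Euclidean algorithm on (376, 45) — divide until remainder is 0:
  376 = 8 · 45 + 16
  45 = 2 · 16 + 13
  16 = 1 · 13 + 3
  13 = 4 · 3 + 1
  3 = 3 · 1 + 0
gcd(376, 45) = 1.
Track Bezout coefficients alongside the remainders: start with r₀ = 376 = a·1 + b·0 (s = 1, t = 0) and r₁ = 45 = a·0 + b·1 (s = 0, t = 1); each new remainder r_{k+1} = r_{k-1} − q_k·r_k inherits s_{k+1} = s_{k-1} − q_k·s_k, t_{k+1} = t_{k-1} − q_k·t_k, so r_k = a·s_k + b·t_k at every step:
  q = 8: r = 16, s = 1 − 8·0 = 1, t = 0 − 8·1 = -8  (check: 376·1 + 45·(-8) = 16)
  q = 2: r = 13, s = 0 − 2·1 = -2, t = 1 − 2·(-8) = 17  (check: 376·(-2) + 45·17 = 13)
  q = 1: r = 3, s = 1 − 1·(-2) = 3, t = -8 − 1·17 = -25  (check: 376·3 + 45·(-25) = 3)
  q = 4: r = 1, s = -2 − 4·3 = -14, t = 17 − 4·(-25) = 117  (check: 376·(-14) + 45·117 = 1)
The row with r = 1 (the gcd) gives the Bezout coefficients s = -14, t = 117.
Result: 376 · (-14) + 45 · (117) = 1.

gcd(376, 45) = 1; s = -14, t = 117 (check: 376·(-14) + 45·117 = 1).
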